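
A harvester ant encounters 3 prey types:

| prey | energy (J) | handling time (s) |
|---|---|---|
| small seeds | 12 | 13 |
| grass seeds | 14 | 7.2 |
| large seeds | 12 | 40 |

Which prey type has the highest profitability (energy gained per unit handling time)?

Profitability E/h (J/s): small seeds = 12/13 = 0.923, grass seeds = 14/7.2 = 1.94, large seeds = 12/40 = 0.3.
Ranked: grass seeds > small seeds > large seeds.

grass seeds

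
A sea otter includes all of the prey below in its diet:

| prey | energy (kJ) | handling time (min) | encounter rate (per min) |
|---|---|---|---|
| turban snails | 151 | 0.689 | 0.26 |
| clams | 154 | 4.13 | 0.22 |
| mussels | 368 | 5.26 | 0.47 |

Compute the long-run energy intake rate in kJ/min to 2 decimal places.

53.97 kJ/min

R = (0.26×151 + 0.22×154 + 0.47×368) / (1 + 0.26×0.689 + 0.22×4.13 + 0.47×5.26) = 246.1/4.56 = 53.97 kJ/min.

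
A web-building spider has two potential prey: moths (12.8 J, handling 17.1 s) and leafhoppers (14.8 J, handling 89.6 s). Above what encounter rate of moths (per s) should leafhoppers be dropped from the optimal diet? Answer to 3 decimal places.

The zero-one rule: include leafhoppers iff E₂/h₂ > λE₁/(1+λh₁). Equality gives the switch point.
λE₁h₂ = E₂ + λE₂h₁ ⇒ λ = E₂/(E₁h₂ − E₂h₁) = 14.8/(1147 − 253.1) = 0.01656 per s.

0.017 per s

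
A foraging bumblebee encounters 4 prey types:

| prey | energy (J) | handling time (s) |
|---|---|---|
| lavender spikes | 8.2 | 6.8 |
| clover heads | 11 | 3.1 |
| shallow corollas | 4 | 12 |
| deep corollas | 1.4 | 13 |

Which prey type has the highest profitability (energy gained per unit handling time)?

clover heads

Profitability E/h (J/s): lavender spikes = 8.2/6.8 = 1.21, clover heads = 11/3.1 = 3.55, shallow corollas = 4/12 = 0.333, deep corollas = 1.4/13 = 0.108.
Ranked: clover heads > lavender spikes > shallow corollas > deep corollas.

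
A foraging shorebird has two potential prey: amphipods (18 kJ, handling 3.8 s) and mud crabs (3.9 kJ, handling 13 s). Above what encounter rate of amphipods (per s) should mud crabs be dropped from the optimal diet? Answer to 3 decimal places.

Drop mud crabs once their profitability E₂/h₂ falls below the rate achievable on amphipods alone: E₂/h₂ = λE₁/(1 + λh₁).
Solve for λ: λE₁h₂ = E₂(1 + λh₁) → λ(E₁h₂ − E₂h₁) = E₂ → λ = E₂/(E₁h₂ − E₂h₁).
λ = 3.9/(18×13 − 3.9×3.8) = 3.9/219.2 = 0.01779 per s.

0.018 per s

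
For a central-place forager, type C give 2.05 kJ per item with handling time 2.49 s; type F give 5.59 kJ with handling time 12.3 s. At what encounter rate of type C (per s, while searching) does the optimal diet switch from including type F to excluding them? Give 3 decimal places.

0.495 per s

The zero-one rule: include type F iff E₂/h₂ > λE₁/(1+λh₁). Equality gives the switch point.
λE₁h₂ = E₂ + λE₂h₁ ⇒ λ = E₂/(E₁h₂ − E₂h₁) = 5.59/(25.21 − 13.92) = 0.4949 per s.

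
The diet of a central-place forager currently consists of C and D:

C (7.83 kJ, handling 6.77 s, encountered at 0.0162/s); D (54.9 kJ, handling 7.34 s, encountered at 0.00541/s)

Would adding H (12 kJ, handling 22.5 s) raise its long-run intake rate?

Yes

Current rate: (0.0162×7.83 + 0.00541×54.9)/(1 + 0.0162×6.77 + 0.00541×7.34) = 0.3688 kJ/s.
Profitability of H: 12/22.5 = 0.5333 kJ/s.
Since 0.5333 > R, including H increases the long-run rate.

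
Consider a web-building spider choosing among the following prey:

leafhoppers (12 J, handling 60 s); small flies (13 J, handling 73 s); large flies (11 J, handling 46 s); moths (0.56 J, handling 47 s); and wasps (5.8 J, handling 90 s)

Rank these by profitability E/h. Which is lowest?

Profitability E/h (J/s): leafhoppers = 12/60 = 0.2, small flies = 13/73 = 0.178, large flies = 11/46 = 0.239, moths = 0.56/47 = 0.0119, wasps = 5.8/90 = 0.0644.
Ranked: large flies > leafhoppers > small flies > wasps > moths.

moths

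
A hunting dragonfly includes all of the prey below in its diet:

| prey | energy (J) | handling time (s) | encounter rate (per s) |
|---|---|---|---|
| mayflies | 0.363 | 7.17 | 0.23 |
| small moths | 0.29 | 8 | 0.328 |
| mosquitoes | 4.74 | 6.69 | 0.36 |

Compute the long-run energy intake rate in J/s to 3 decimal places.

0.245 J/s

R = Σλ_iE_i / (1 + Σλ_ih_i)
Numerator: 0.23×0.363 + 0.328×0.29 + 0.36×4.74 = 1.885
Denominator: 1 + 0.23×7.17 + 0.328×8 + 0.36×6.69 = 7.681
R = 1.885/7.681 = 0.2454 J/s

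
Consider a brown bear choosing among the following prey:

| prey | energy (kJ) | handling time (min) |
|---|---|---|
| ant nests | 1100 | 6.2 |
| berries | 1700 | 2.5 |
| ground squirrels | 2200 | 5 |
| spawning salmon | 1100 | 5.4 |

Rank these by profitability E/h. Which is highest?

berries

Profitability E/h (kJ/min): ant nests = 1100/6.2 = 177, berries = 1700/2.5 = 680, ground squirrels = 2200/5 = 440, spawning salmon = 1100/5.4 = 204.
Ranked: berries > ground squirrels > spawning salmon > ant nests.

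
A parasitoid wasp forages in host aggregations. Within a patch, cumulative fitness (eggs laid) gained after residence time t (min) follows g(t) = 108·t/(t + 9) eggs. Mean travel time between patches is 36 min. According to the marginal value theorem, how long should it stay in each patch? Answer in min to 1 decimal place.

Optimal t* satisfies g'(t*) = g(t*)/(T + t*).
g'(t) = 108·9/(t + 9)². Setting 108·9/(t+9)² = 108t/[(t+9)(36+t)] gives 9(36+t) = t(t+9), so t² = 9×36 = 324.
t* = √324 = 18 min.

18.0 min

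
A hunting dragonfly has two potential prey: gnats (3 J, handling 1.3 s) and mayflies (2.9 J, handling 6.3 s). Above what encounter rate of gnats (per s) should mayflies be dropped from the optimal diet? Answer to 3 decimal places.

0.192 per s

Drop mayflies once their profitability E₂/h₂ falls below the rate achievable on gnats alone: E₂/h₂ = λE₁/(1 + λh₁).
Solve for λ: λE₁h₂ = E₂(1 + λh₁) → λ(E₁h₂ − E₂h₁) = E₂ → λ = E₂/(E₁h₂ − E₂h₁).
λ = 2.9/(3×6.3 − 2.9×1.3) = 2.9/15.13 = 0.1917 per s.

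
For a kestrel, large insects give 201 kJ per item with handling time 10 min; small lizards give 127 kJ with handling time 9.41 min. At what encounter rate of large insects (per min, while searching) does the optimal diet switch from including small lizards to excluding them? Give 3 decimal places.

0.204 per min

Drop small lizards once their profitability E₂/h₂ falls below the rate achievable on large insects alone: E₂/h₂ = λE₁/(1 + λh₁).
Solve for λ: λE₁h₂ = E₂(1 + λh₁) → λ(E₁h₂ − E₂h₁) = E₂ → λ = E₂/(E₁h₂ − E₂h₁).
λ = 127/(201×9.41 − 127×10) = 127/621.4 = 0.2044 per min.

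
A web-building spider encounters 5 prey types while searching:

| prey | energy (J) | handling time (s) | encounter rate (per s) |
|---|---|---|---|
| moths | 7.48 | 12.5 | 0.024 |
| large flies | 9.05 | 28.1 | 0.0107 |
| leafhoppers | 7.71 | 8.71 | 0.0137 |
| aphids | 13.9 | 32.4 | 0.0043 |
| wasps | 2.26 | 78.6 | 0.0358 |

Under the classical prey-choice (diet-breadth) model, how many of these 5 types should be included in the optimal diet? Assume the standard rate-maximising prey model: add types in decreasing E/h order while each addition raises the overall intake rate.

E/h in descending order: leafhoppers 0.885, moths 0.598, aphids 0.429, large flies 0.322, wasps 0.0288 J/s. The optimal diet is the largest prefix of this list for which every included type satisfies E_i/h_i > R on the types above it.
Rate on top 1: 0.09437. moths: 0.598 > 0.09437 → include.
Rate on top 2: 0.2009. aphids: 0.429 > 0.2009 → include.
Rate on top 3: 0.2213. large flies: 0.322 > 0.2213 → include.
Rate on top 4: 0.2376. wasps: 0.0288 < 0.2376 → exclude; stop.
Optimal diet: leafhoppers, moths, aphids, large flies — 4 of 5 types.

4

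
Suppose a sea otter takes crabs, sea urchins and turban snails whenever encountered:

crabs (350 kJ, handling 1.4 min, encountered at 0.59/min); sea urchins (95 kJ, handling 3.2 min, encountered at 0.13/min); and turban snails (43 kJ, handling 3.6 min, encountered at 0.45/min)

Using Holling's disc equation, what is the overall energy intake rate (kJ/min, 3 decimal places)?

R = (0.59×350 + 0.13×95 + 0.45×43) / (1 + 0.59×1.4 + 0.13×3.2 + 0.45×3.6) = 238.2/3.862 = 61.68 kJ/min.

61.678 kJ/min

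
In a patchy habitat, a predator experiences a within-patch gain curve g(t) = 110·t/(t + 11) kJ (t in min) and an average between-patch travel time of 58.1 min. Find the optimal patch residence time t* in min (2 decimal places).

25.28 min

By the marginal value theorem, leave when the instantaneous gain rate g'(t) equals the habitat-wide average g(t)/(T + t).
g'(t) = 110·11/(t + 11)². Setting 110·11/(t+11)² = 110t/[(t+11)(58.1+t)] gives 11(58.1+t) = t(t+11), so t² = 11×58.1 = 639.1.
t* = √639.1 = 25.28 min.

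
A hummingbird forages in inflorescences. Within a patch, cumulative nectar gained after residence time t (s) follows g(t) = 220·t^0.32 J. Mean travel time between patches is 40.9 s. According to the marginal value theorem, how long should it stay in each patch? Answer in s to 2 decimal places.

19.25 s

Optimal t* satisfies g'(t*) = g(t*)/(T + t*).
g'(t) = 0.32·220·t^-0.68. Setting 0.32·220·t^-0.68 = 220·t^0.32/(40.9+t) gives 0.32(40.9+t) = t, so 0.68·t = 0.32×40.9.
t* = 0.32×40.9/0.68 = 19.25 s.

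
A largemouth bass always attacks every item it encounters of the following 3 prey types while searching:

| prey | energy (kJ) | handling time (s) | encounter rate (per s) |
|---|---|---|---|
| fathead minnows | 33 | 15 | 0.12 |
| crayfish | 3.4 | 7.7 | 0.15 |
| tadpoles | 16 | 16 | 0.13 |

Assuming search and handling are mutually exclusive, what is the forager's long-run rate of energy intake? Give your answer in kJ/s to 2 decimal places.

R = Σλ_iE_i / (1 + Σλ_ih_i)
Numerator: 0.12×33 + 0.15×3.4 + 0.13×16 = 6.55
Denominator: 1 + 0.12×15 + 0.15×7.7 + 0.13×16 = 6.035
R = 6.55/6.035 = 1.085 kJ/s

1.09 kJ/s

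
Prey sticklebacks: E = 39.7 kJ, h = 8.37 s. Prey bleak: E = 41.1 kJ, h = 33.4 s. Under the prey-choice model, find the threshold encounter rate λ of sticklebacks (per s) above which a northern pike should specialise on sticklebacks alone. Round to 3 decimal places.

Drop bleak once their profitability E₂/h₂ falls below the rate achievable on sticklebacks alone: E₂/h₂ = λE₁/(1 + λh₁).
Solve for λ: λE₁h₂ = E₂(1 + λh₁) → λ(E₁h₂ − E₂h₁) = E₂ → λ = E₂/(E₁h₂ − E₂h₁).
λ = 41.1/(39.7×33.4 − 41.1×8.37) = 41.1/982 = 0.04185 per s.

0.042 per s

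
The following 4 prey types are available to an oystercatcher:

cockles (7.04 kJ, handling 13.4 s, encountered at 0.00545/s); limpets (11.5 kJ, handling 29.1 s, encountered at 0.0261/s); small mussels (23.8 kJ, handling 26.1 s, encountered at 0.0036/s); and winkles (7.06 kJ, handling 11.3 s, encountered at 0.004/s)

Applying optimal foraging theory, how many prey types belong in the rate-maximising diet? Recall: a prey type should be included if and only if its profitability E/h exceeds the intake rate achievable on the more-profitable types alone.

Profitabilities (E/h, kJ/s): small mussels 0.912, winkles 0.625, cockles 0.525, limpets 0.395. Add prey in this order while the next type's profitability exceeds the intake rate on those already taken.
Rate on top 1: 0.07832. winkles: 0.625 > 0.07832 → include.
Rate on top 2: 0.1. cockles: 0.525 > 0.1 → include.
Rate on top 3: 0.1256. limpets: 0.395 > 0.1256 → include.
Optimal diet: small mussels, winkles, cockles, limpets — 4 of 4 types.

4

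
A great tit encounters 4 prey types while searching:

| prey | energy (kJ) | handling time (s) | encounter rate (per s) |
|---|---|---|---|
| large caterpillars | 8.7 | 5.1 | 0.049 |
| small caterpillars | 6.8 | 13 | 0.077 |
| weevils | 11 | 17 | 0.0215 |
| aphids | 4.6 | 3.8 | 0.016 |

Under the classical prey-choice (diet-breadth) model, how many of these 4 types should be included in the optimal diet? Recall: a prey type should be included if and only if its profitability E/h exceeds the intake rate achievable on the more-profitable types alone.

4

Rank by E/h (kJ/s): large caterpillars 1.71, aphids 1.21, weevils 0.647, small caterpillars 0.523. Include each in turn until the next type's E/h falls below the running intake rate.
Rate on top 1: 0.3411. aphids: 1.21 > 0.3411 → include.
Rate on top 2: 0.3814. weevils: 0.647 > 0.3814 → include.
Rate on top 3: 0.4393. small caterpillars: 0.523 > 0.4393 → include.
Optimal diet: large caterpillars, aphids, weevils, small caterpillars — 4 of 4 types.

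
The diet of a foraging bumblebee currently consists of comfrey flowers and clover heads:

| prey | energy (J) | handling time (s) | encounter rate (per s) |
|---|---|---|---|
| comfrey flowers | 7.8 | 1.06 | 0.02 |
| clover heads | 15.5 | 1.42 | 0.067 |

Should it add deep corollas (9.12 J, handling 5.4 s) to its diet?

Intake rate on the current diet: R = (0.02×7.8 + 0.067×15.5) / (1 + 0.02×1.06 + 0.067×1.42) = 1.194/1.116 = 1.07 J/s.
Profitability of deep corollas: 9.12/5.4 = 1.689 J/s.
Since 1.689 > R, including deep corollas increases the long-run rate.

Yes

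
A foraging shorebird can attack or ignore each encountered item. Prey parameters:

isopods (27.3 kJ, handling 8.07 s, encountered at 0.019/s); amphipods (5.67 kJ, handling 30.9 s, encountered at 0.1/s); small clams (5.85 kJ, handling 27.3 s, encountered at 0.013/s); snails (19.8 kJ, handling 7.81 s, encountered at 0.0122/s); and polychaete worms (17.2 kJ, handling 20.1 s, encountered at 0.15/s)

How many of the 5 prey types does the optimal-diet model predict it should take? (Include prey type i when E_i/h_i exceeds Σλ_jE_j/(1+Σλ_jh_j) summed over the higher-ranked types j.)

Rank by E/h (kJ/s): isopods 3.38, snails 2.54, polychaete worms 0.856, small clams 0.214, amphipods 0.183. Include each in turn until the next type's E/h falls below the running intake rate.
Rate on top 1: 0.4497. snails: 2.54 > 0.4497 → include.
Rate on top 2: 0.6089. polychaete worms: 0.856 > 0.6089 → include.
Rate on top 3: 0.7834. small clams: 0.214 < 0.7834 → exclude; stop.
Optimal diet: isopods, snails, polychaete worms — 3 of 5 types.

3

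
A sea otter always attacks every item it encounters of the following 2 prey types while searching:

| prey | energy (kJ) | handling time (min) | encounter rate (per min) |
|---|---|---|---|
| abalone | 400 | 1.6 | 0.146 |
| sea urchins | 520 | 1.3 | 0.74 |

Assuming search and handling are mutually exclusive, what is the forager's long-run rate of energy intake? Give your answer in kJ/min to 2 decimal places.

201.86 kJ/min

Energy encountered per unit search time: 0.146×400 + 0.74×520 = 443.2 kJ/min.
Handling time per unit search time: 0.146×1.6 + 0.74×1.3 = 1.196.
Rate = 443.2/(1 + 1.196) = 201.9 kJ/min.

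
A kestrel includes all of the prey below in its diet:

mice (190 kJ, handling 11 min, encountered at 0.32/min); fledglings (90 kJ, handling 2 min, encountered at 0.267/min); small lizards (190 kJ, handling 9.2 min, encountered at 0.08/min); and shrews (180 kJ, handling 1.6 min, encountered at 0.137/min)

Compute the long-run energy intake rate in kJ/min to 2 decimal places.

R = (0.32×190 + 0.267×90 + 0.08×190 + 0.137×180) / (1 + 0.32×11 + 0.267×2 + 0.08×9.2 + 0.137×1.6) = 124.7/6.009 = 20.75 kJ/min.

20.75 kJ/min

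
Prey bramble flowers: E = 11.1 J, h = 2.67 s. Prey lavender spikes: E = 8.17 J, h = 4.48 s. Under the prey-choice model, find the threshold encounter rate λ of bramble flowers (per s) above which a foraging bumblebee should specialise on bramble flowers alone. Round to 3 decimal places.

The zero-one rule: include lavender spikes iff E₂/h₂ > λE₁/(1+λh₁). Equality gives the switch point.
λE₁h₂ = E₂ + λE₂h₁ ⇒ λ = E₂/(E₁h₂ − E₂h₁) = 8.17/(49.73 − 21.81) = 0.2927 per s.

0.293 per s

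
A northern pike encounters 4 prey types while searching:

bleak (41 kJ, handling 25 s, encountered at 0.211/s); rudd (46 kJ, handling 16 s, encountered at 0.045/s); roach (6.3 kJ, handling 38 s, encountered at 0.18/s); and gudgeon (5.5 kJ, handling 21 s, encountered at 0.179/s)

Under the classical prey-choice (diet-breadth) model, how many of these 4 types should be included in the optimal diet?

Profitabilities (E/h, kJ/s): rudd 2.88, bleak 1.64, gudgeon 0.262, roach 0.166. Add prey in this order while the next type's profitability exceeds the intake rate on those already taken.
Rate on top 1: 1.203. bleak: 1.64 > 1.203 → include.
Rate on top 2: 1.533. gudgeon: 0.262 < 1.533 → exclude; stop.
Optimal diet: rudd, bleak — 2 of 4 types.

2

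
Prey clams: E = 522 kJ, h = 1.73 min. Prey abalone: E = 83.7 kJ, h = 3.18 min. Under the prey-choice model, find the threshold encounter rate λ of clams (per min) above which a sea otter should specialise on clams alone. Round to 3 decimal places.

The zero-one rule: include abalone iff E₂/h₂ > λE₁/(1+λh₁). Equality gives the switch point.
λE₁h₂ = E₂ + λE₂h₁ ⇒ λ = E₂/(E₁h₂ − E₂h₁) = 83.7/(1660 − 144.8) = 0.05524 per min.

0.055 per min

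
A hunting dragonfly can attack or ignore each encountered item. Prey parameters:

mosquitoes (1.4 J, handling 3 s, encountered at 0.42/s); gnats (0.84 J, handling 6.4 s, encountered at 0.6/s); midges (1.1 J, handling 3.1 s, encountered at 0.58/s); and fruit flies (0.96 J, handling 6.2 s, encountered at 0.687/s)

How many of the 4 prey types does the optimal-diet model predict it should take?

2

Rank by E/h (J/s): mosquitoes 0.467, midges 0.355, fruit flies 0.155, gnats 0.131. Include each in turn until the next type's E/h falls below the running intake rate.
Rate on top 1: 0.2602. midges: 0.355 > 0.2602 → include.
Rate on top 2: 0.3021. fruit flies: 0.155 < 0.3021 → exclude; stop.
Optimal diet: mosquitoes, midges — 2 of 4 types.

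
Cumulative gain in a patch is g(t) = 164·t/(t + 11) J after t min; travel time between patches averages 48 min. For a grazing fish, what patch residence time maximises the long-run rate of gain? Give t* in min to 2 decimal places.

Maximise g(t)/(T+t): set derivative to zero → g'(t)(T+t) = g(t).
g'(t) = 164·11/(t + 11)². Setting 164·11/(t+11)² = 164t/[(t+11)(48+t)] gives 11(48+t) = t(t+11), so t² = 11×48 = 528.
t* = √528 = 22.98 min.

22.98 min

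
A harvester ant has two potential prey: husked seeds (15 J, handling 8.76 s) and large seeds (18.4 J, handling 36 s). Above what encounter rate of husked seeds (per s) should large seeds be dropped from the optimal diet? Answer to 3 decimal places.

The zero-one rule: include large seeds iff E₂/h₂ > λE₁/(1+λh₁). Equality gives the switch point.
λE₁h₂ = E₂ + λE₂h₁ ⇒ λ = E₂/(E₁h₂ − E₂h₁) = 18.4/(540 − 161.2) = 0.04857 per s.

0.049 per s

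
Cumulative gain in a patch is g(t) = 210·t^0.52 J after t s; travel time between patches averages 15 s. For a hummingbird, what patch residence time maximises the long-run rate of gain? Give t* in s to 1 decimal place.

By the marginal value theorem, leave when the instantaneous gain rate g'(t) equals the habitat-wide average g(t)/(T + t).
g'(t) = 0.52·210·t^-0.48. Setting 0.52·210·t^-0.48 = 210·t^0.52/(15+t) gives 0.52(15+t) = t, so 0.48·t = 0.52×15.
t* = 0.52×15/0.48 = 16.25 s.

16.3 s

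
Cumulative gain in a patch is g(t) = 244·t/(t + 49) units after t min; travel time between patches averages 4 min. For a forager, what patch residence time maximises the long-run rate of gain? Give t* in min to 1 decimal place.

By the marginal value theorem, leave when the instantaneous gain rate g'(t) equals the habitat-wide average g(t)/(T + t).
g'(t) = 244·49/(t + 49)². Setting 244·49/(t+49)² = 244t/[(t+49)(4+t)] gives 49(4+t) = t(t+49), so t² = 49×4 = 196.
t* = √196 = 14 min.

14.0 min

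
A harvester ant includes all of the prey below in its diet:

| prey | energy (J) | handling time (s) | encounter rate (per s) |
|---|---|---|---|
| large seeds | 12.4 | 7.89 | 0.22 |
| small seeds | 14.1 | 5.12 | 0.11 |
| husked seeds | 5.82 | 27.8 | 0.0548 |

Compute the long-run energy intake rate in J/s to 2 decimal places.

R = Σλ_iE_i / (1 + Σλ_ih_i)
Numerator: 0.22×12.4 + 0.11×14.1 + 0.0548×5.82 = 4.598
Denominator: 1 + 0.22×7.89 + 0.11×5.12 + 0.0548×27.8 = 4.822
R = 4.598/4.822 = 0.9534 J/s

0.95 J/s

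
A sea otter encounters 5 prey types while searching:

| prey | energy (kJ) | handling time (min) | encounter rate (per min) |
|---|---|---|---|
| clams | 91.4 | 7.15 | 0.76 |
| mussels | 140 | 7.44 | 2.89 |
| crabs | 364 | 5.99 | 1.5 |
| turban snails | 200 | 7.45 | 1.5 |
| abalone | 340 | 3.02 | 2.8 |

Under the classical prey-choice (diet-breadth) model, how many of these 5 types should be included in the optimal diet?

1

E/h in descending order: abalone 113, crabs 60.8, turban snails 26.8, mussels 18.8, clams 12.8 kJ/min. The optimal diet is the largest prefix of this list for which every included type satisfies E_i/h_i > R on the types above it.
Rate on top 1: 100.7. crabs: 60.8 < 100.7 → exclude; stop.
Optimal diet: abalone — 1 of 5 types.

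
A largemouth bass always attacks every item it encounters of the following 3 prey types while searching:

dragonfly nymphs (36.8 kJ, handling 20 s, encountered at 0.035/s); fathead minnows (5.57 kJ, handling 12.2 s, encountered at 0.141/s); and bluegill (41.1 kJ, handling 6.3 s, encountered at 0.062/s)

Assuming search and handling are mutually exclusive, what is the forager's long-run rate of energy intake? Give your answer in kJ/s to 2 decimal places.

1.21 kJ/s

Energy encountered per unit search time: 0.035×36.8 + 0.141×5.57 + 0.062×41.1 = 4.622 kJ/s.
Handling time per unit search time: 0.035×20 + 0.141×12.2 + 0.062×6.3 = 2.811.
Rate = 4.622/(1 + 2.811) = 1.213 kJ/s.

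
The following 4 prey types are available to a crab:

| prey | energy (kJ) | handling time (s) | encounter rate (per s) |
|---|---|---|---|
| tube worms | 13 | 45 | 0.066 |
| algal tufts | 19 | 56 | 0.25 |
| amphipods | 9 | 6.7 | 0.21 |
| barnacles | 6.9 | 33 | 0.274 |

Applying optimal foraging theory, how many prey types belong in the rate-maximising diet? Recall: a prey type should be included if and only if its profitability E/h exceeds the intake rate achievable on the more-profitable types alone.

E/h in descending order: amphipods 1.34, algal tufts 0.339, tube worms 0.289, barnacles 0.209 kJ/s. The optimal diet is the largest prefix of this list for which every included type satisfies E_i/h_i > R on the types above it.
Rate on top 1: 0.7852. algal tufts: 0.339 < 0.7852 → exclude; stop.
Optimal diet: amphipods — 1 of 4 types.

1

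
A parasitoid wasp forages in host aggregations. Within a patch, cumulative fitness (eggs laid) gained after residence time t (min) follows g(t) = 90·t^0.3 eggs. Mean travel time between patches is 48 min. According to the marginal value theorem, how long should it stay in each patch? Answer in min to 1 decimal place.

By the marginal value theorem, leave when the instantaneous gain rate g'(t) equals the habitat-wide average g(t)/(T + t).
g'(t) = 0.3·90·t^-0.7. Setting 0.3·90·t^-0.7 = 90·t^0.3/(48+t) gives 0.3(48+t) = t, so 0.70·t = 0.3×48.
t* = 0.3×48/0.70 = 20.57 min.

20.6 min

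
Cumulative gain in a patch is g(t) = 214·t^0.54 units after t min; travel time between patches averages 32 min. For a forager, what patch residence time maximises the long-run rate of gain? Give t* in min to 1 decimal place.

Optimal t* satisfies g'(t*) = g(t*)/(T + t*).
g'(t) = 0.54·214·t^-0.46. Setting 0.54·214·t^-0.46 = 214·t^0.54/(32+t) gives 0.54(32+t) = t, so 0.46·t = 0.54×32.
t* = 0.54×32/0.46 = 37.57 min.

37.6 min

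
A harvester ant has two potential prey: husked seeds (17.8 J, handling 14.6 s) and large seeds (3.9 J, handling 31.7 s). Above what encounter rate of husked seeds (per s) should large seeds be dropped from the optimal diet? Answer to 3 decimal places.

The zero-one rule: include large seeds iff E₂/h₂ > λE₁/(1+λh₁). Equality gives the switch point.
λE₁h₂ = E₂ + λE₂h₁ ⇒ λ = E₂/(E₁h₂ − E₂h₁) = 3.9/(564.3 − 56.94) = 0.007687 per s.

0.008 per s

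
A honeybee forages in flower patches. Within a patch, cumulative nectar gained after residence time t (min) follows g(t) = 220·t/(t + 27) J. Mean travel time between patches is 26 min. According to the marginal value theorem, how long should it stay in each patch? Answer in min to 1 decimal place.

26.5 min

Optimal t* satisfies g'(t*) = g(t*)/(T + t*).
g'(t) = 220·27/(t + 27)². Setting 220·27/(t+27)² = 220t/[(t+27)(26+t)] gives 27(26+t) = t(t+27), so t² = 27×26 = 702.
t* = √702 = 26.5 min.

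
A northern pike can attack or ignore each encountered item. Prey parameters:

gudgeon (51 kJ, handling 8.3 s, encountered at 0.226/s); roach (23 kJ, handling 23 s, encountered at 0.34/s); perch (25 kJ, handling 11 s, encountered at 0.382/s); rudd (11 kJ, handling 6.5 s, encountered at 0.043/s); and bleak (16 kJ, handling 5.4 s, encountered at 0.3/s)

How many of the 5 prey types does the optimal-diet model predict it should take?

Rank by E/h (kJ/s): gudgeon 6.14, bleak 2.96, perch 2.27, rudd 1.69, roach 1. Include each in turn until the next type's E/h falls below the running intake rate.
Rate on top 1: 4.008. bleak: 2.96 < 4.008 → exclude; stop.
Optimal diet: gudgeon — 1 of 5 types.

1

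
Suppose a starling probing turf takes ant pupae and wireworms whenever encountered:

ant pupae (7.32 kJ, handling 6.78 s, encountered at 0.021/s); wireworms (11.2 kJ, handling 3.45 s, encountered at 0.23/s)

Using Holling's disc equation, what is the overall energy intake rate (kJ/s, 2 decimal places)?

1.41 kJ/s

R = (0.021×7.32 + 0.23×11.2) / (1 + 0.021×6.78 + 0.23×3.45) = 2.73/1.936 = 1.41 kJ/s.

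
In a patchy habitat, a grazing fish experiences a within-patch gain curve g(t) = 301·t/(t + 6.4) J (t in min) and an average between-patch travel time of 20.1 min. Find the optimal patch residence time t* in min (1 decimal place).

11.3 min

Maximise g(t)/(T+t): set derivative to zero → g'(t)(T+t) = g(t).
g'(t) = 301·6.4/(t + 6.4)². Setting 301·6.4/(t+6.4)² = 301t/[(t+6.4)(20.1+t)] gives 6.4(20.1+t) = t(t+6.4), so t² = 6.4×20.1 = 128.6.
t* = √128.6 = 11.34 min.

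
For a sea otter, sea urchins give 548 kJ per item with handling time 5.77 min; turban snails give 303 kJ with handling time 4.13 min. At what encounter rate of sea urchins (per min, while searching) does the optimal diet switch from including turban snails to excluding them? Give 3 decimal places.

0.588 per min

Drop turban snails once their profitability E₂/h₂ falls below the rate achievable on sea urchins alone: E₂/h₂ = λE₁/(1 + λh₁).
Solve for λ: λE₁h₂ = E₂(1 + λh₁) → λ(E₁h₂ − E₂h₁) = E₂ → λ = E₂/(E₁h₂ − E₂h₁).
λ = 303/(548×4.13 − 303×5.77) = 303/514.9 = 0.5884 per min.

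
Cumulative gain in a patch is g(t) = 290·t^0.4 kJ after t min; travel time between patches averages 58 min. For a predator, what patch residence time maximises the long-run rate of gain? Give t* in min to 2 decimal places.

By the marginal value theorem, leave when the instantaneous gain rate g'(t) equals the habitat-wide average g(t)/(T + t).
g'(t) = 0.4·290·t^-0.6. Setting 0.4·290·t^-0.6 = 290·t^0.4/(58+t) gives 0.4(58+t) = t, so 0.60·t = 0.4×58.
t* = 0.4×58/0.60 = 38.67 min.

38.67 min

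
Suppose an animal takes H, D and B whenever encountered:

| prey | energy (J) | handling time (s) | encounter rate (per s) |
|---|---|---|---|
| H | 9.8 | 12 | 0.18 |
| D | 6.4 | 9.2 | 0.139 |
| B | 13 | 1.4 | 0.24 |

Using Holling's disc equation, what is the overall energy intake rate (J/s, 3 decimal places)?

R = (0.18×9.8 + 0.139×6.4 + 0.24×13) / (1 + 0.18×12 + 0.139×9.2 + 0.24×1.4) = 5.774/4.775 = 1.209 J/s.

1.209 J/s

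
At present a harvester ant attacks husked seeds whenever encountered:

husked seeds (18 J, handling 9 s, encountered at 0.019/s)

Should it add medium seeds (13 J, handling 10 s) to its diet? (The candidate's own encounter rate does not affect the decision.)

Yes

Intake rate on the current diet: R = (0.019×18) / (1 + 0.019×9) = 0.342/1.171 = 0.2921 J/s.
medium seeds: E/h = 13/10 = 1.3 J/s.
1.3 > 0.2921, so adding medium seeds raises the average — include it.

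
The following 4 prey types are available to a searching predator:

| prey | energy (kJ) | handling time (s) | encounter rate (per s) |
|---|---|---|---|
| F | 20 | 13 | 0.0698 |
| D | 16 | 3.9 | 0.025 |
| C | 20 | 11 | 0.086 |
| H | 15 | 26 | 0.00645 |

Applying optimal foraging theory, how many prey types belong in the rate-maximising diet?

3

Profitabilities (E/h, kJ/s): D 4.1, C 1.82, F 1.54, H 0.577. Add prey in this order while the next type's profitability exceeds the intake rate on those already taken.
Rate on top 1: 0.3645. C: 1.82 > 0.3645 → include.
Rate on top 2: 1.037. F: 1.54 > 1.037 → include.
Rate on top 3: 1.192. H: 0.577 < 1.192 → exclude; stop.
Optimal diet: D, C, F — 3 of 4 types.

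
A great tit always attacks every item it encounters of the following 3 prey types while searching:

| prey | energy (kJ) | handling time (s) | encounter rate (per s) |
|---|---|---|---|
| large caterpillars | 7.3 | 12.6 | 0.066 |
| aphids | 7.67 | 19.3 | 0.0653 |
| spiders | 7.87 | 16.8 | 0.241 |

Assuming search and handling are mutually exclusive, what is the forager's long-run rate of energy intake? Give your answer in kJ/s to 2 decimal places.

0.40 kJ/s

R = (0.066×7.3 + 0.0653×7.67 + 0.241×7.87) / (1 + 0.066×12.6 + 0.0653×19.3 + 0.241×16.8) = 2.879/7.141 = 0.4032 kJ/s.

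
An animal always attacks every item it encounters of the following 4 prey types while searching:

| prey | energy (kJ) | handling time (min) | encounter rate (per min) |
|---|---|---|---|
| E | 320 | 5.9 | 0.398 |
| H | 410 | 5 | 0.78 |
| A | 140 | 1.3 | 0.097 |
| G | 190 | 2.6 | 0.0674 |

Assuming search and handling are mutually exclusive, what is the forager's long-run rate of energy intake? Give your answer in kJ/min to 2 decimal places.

R = Σλ_iE_i / (1 + Σλ_ih_i)
Numerator: 0.398×320 + 0.78×410 + 0.097×140 + 0.0674×190 = 473.5
Denominator: 1 + 0.398×5.9 + 0.78×5 + 0.097×1.3 + 0.0674×2.6 = 7.55
R = 473.5/7.55 = 62.73 kJ/min

62.73 kJ/min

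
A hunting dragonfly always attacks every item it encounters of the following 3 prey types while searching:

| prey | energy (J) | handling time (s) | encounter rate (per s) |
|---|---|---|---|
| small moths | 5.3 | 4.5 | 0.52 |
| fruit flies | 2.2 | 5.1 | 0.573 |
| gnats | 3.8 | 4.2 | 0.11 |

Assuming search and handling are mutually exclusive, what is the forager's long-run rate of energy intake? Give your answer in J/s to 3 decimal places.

0.659 J/s

R = (0.52×5.3 + 0.573×2.2 + 0.11×3.8) / (1 + 0.52×4.5 + 0.573×5.1 + 0.11×4.2) = 4.435/6.724 = 0.6595 J/s.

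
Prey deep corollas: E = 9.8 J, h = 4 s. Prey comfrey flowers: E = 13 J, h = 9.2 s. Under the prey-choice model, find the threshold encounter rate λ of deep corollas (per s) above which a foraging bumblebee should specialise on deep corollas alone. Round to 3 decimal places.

0.341 per s

At the threshold, the rate on deep corollas alone equals the profitability of comfrey flowers: λ·9.8/(1 + λ·4) = 13/9.2 = 1.413.
Rearranging, λ(9.8 − 1.413×4) = 1.413, so λ = 1.413/4.148 = 0.3407 per s.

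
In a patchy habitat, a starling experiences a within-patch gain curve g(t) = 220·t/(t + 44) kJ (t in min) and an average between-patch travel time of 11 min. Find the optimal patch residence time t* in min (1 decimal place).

Maximise g(t)/(T+t): set derivative to zero → g'(t)(T+t) = g(t).
g'(t) = 220·44/(t + 44)². Setting 220·44/(t+44)² = 220t/[(t+44)(11+t)] gives 44(11+t) = t(t+44), so t² = 44×11 = 484.
t* = √484 = 22 min.

22.0 min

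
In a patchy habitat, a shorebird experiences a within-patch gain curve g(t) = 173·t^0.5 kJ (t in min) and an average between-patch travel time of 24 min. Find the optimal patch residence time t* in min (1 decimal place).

24.0 min

By the marginal value theorem, leave when the instantaneous gain rate g'(t) equals the habitat-wide average g(t)/(T + t).
g'(t) = 0.5·173·t^-0.5. Setting 0.5·173·t^-0.5 = 173·t^0.5/(24+t) gives 0.5(24+t) = t, so 0.50·t = 0.5×24.
t* = 0.5×24/0.50 = 24 min.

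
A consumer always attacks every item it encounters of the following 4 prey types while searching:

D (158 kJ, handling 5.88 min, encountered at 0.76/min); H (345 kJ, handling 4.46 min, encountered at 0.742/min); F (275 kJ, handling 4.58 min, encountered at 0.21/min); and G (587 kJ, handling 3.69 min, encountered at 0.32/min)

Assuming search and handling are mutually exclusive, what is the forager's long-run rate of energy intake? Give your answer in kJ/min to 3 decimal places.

Energy encountered per unit search time: 0.76×158 + 0.742×345 + 0.21×275 + 0.32×587 = 621.7 kJ/min.
Handling time per unit search time: 0.76×5.88 + 0.742×4.46 + 0.21×4.58 + 0.32×3.69 = 9.921.
Rate = 621.7/(1 + 9.921) = 56.92 kJ/min.

56.925 kJ/min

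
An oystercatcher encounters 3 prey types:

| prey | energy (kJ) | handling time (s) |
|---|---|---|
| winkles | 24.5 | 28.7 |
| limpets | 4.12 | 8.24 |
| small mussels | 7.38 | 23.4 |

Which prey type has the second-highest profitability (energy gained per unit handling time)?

limpets

In descending order of E/h:
winkles: 24.5/28.7 = 0.854 kJ/s
limpets: 4.12/8.24 = 0.5 kJ/s
small mussels: 7.38/23.4 = 0.315 kJ/s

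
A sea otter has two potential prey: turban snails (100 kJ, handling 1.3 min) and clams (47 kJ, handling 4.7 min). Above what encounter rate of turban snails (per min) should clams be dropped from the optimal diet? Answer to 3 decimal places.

The zero-one rule: include clams iff E₂/h₂ > λE₁/(1+λh₁). Equality gives the switch point.
λE₁h₂ = E₂ + λE₂h₁ ⇒ λ = E₂/(E₁h₂ − E₂h₁) = 47/(470 − 61.1) = 0.1149 per min.

0.115 per min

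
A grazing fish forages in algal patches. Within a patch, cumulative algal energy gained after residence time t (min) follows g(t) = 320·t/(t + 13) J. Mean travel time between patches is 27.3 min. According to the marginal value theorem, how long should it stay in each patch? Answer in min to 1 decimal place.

By the marginal value theorem, leave when the instantaneous gain rate g'(t) equals the habitat-wide average g(t)/(T + t).
g'(t) = 320·13/(t + 13)². Setting 320·13/(t+13)² = 320t/[(t+13)(27.3+t)] gives 13(27.3+t) = t(t+13), so t² = 13×27.3 = 354.9.
t* = √354.9 = 18.84 min.

18.8 min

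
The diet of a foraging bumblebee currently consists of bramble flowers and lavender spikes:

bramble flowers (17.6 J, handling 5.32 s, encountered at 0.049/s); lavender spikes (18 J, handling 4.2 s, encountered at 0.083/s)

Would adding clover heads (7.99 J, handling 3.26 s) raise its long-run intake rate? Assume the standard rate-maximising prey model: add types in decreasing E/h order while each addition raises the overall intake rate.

Yes

Current rate: (0.049×17.6 + 0.083×18)/(1 + 0.049×5.32 + 0.083×4.2) = 1.464 J/s.
clover heads: E/h = 7.99/3.26 = 2.451 J/s.
Since 2.451 > R, including clover heads increases the long-run rate.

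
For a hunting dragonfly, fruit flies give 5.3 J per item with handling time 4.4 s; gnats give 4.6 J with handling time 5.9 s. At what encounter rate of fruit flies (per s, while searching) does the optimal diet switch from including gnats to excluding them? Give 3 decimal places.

0.417 per s

Drop gnats once their profitability E₂/h₂ falls below the rate achievable on fruit flies alone: E₂/h₂ = λE₁/(1 + λh₁).
Solve for λ: λE₁h₂ = E₂(1 + λh₁) → λ(E₁h₂ − E₂h₁) = E₂ → λ = E₂/(E₁h₂ − E₂h₁).
λ = 4.6/(5.3×5.9 − 4.6×4.4) = 4.6/11.03 = 0.417 per s.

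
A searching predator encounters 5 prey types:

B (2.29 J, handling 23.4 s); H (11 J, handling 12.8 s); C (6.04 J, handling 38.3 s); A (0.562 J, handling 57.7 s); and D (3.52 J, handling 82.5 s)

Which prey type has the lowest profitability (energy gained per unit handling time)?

A

In descending order of E/h:
H: 11/12.8 = 0.859 J/s
C: 6.04/38.3 = 0.158 J/s
B: 2.29/23.4 = 0.0979 J/s
D: 3.52/82.5 = 0.0427 J/s
A: 0.562/57.7 = 0.00974 J/s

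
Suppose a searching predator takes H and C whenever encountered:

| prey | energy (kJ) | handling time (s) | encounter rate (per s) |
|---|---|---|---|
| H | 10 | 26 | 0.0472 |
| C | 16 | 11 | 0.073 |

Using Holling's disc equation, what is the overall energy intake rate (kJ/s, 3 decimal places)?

R = Σλ_iE_i / (1 + Σλ_ih_i)
Numerator: 0.0472×10 + 0.073×16 = 1.64
Denominator: 1 + 0.0472×26 + 0.073×11 = 3.03
R = 1.64/3.03 = 0.5412 kJ/s

0.541 kJ/s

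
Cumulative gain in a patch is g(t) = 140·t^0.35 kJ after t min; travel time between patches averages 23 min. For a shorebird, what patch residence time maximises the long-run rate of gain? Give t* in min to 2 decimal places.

Maximise g(t)/(T+t): set derivative to zero → g'(t)(T+t) = g(t).
g'(t) = 0.35·140·t^-0.65. Setting 0.35·140·t^-0.65 = 140·t^0.35/(23+t) gives 0.35(23+t) = t, so 0.65·t = 0.35×23.
t* = 0.35×23/0.65 = 12.38 min.

12.38 min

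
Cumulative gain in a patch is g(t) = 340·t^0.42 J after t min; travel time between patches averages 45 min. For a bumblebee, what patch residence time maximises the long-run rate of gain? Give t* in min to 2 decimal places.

Maximise g(t)/(T+t): set derivative to zero → g'(t)(T+t) = g(t).
g'(t) = 0.42·340·t^-0.58. Setting 0.42·340·t^-0.58 = 340·t^0.42/(45+t) gives 0.42(45+t) = t, so 0.58·t = 0.42×45.
t* = 0.42×45/0.58 = 32.59 min.

32.59 min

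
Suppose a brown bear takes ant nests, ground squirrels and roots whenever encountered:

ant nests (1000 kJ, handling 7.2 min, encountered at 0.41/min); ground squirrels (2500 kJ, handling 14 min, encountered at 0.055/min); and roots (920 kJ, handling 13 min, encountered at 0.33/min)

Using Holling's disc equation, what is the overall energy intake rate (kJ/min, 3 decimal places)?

Energy encountered per unit search time: 0.41×1000 + 0.055×2500 + 0.33×920 = 851.1 kJ/min.
Handling time per unit search time: 0.41×7.2 + 0.055×14 + 0.33×13 = 8.012.
Rate = 851.1/(1 + 8.012) = 94.44 kJ/min.

94.441 kJ/min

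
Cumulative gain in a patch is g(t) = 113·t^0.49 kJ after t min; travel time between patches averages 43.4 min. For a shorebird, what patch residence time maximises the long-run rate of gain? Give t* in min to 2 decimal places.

Maximise g(t)/(T+t): set derivative to zero → g'(t)(T+t) = g(t).
g'(t) = 0.49·113·t^-0.51. Setting 0.49·113·t^-0.51 = 113·t^0.49/(43.4+t) gives 0.49(43.4+t) = t, so 0.51·t = 0.49×43.4.
t* = 0.49×43.4/0.51 = 41.7 min.

41.70 min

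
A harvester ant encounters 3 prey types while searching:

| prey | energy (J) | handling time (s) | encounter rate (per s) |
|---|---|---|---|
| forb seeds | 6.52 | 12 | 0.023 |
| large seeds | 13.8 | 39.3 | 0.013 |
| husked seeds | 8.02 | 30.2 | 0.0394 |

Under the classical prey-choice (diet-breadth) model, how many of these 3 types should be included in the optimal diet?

3

Profitabilities (E/h, J/s): forb seeds 0.543, large seeds 0.351, husked seeds 0.266. Add prey in this order while the next type's profitability exceeds the intake rate on those already taken.
Rate on top 1: 0.1175. large seeds: 0.351 > 0.1175 → include.
Rate on top 2: 0.1843. husked seeds: 0.266 > 0.1843 → include.
Optimal diet: forb seeds, large seeds, husked seeds — 3 of 3 types.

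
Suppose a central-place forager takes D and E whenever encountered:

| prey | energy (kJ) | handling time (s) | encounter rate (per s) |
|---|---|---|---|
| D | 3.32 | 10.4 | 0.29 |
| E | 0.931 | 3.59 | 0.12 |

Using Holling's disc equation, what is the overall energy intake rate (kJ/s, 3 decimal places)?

0.242 kJ/s

R = Σλ_iE_i / (1 + Σλ_ih_i)
Numerator: 0.29×3.32 + 0.12×0.931 = 1.075
Denominator: 1 + 0.29×10.4 + 0.12×3.59 = 4.447
R = 1.075/4.447 = 0.2416 kJ/s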